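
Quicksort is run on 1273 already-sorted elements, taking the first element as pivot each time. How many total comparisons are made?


Sum of comparisons per partition:
1272 + 1271 + ... + 1 + 0
= 1273 * (1273 - 1) / 2
= 1273 * 1272 / 2
= 809628


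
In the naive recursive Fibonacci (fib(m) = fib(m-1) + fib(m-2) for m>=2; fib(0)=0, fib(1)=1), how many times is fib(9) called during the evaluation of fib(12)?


Let N(m) = number of times fib(m) is called while evaluating fib(12).
N(12) = 1 (the initial call).
N(11) = 1 (only fib(12) calls it).
For 1 <= m <= 10: fib(m) is called by fib(m+1) and fib(m+2), so
  N(m) = N(m+1) + N(m+2).
fib(0) is called only by fib(2), so N(0) = N(2).
Walk down from m=12:
  N(12)=1, N(11)=1, N(10)=2, N(9)=3
N(9) = 3


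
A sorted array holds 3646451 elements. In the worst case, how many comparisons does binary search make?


Halving sequence: 3646451 -> 1823225 -> 911612 -> 455806 -> 227903 -> 113951 -> 56975 -> 28487 -> 14243 -> 7121 -> 3560 -> 1780 -> 890 -> 445 -> 222 -> 111 -> 55 -> 27 -> 13 -> 6 -> 3 -> 1
Number of halvings = 21
Max comparisons = 21 + 1 = 22


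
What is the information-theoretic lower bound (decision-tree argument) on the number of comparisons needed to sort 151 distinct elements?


A binary decision tree of height h has at most 2^h leaves and needs at least n! of them, so h >= ceil(log2(n!)).
151! is far too large to multiply out, so use Stirling's series:
  ln(n!) ~ n ln n - n + (1/2) ln(2 pi n) + 1/(12n)  (error below 1/(360 n^3), negligible here)
  ln(151) = 5.0172798
  n ln n = 151 * 5.0172798 = 757.6092
  (1/2) ln(2 pi * 151) = (1/2) ln(948.7610) = 3.4276
  1/(12*151) = 0.0006
  ln(151!) ~ 757.6092 - 151 + 3.4276 + 0.0006 = 610.0374
Convert to base 2: log2(151!) = 610.0374 / ln 2 = 610.0374 / 0.69314718 = 880.0979
ceil(880.0979) = 881


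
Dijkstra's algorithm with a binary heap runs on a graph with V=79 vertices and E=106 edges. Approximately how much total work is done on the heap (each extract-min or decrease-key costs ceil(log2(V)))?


Dijkstra with a binary heap: each vertex is extracted once, each edge may relax once.
Each heap operation costs O(log V).
V + E = 79 + 106 = 185
ceil(log2(79)) = 7 (since 2^6 = 64 < 79 <= 128 = 2^7)
Total heap work = (V+E) * ceil(log2(V)) = 185 * 7 = 1295


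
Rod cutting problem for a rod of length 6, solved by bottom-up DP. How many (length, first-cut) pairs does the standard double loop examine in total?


For each subproblem length i = 1..6, the inner loop considers i possible first cuts.
Total = 1 + 2 + ... + 6
= 6*(6+1)/2
= 6*7/2 = 21


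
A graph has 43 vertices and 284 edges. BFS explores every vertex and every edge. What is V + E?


A full BFS traversal dequeues each vertex once and examines each edge once.
Vertex visits: 43
Edge visits: 284
V + E = 43 + 284 = 327


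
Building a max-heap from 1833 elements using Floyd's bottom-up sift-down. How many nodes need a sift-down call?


In a heap of 1833 elements (0-indexed array):
  Last element index: 1832
  Parent of last element: floor((1832 - 1) / 2) = 915
  Internal nodes: indices 0 to 915
  Count = floor(1833/2) = 916


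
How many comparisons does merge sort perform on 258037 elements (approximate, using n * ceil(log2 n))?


Recursion depth: ceil(log2(258037)) = 18
Each recursion level merges n = 258037 elements
Total = 258037 * 18 = 4644666


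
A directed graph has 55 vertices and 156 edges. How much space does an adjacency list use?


Adjacency list: one list head per vertex + one entry per edge
Vertex heads: 55
Edge entries: 156
Total = 55 + 156 = 211


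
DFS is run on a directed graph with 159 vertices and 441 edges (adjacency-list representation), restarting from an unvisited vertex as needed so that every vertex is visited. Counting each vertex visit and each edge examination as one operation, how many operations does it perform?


A full DFS traversal processes each vertex exactly once (push/pop on stack).
Each directed edge is examined once.
V = 159, E = 441
V + E = 600


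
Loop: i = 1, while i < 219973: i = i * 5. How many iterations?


i multiplies by 5 each step:
i = 1 -> 5 -> 25 -> 125 -> 625 -> 3125 -> 15625 -> 78125 -> 390625 (stop)
Iterations = ceil(log_5(219973)) = 8


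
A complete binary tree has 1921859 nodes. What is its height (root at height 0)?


In a complete binary tree, level k holds nodes 2^k .. 2^(k+1)-1 (1-indexed).
Height = floor(log2(n)) = floor(log2(1921859)) = 20
Check: 2^20 = 1048576 <= 1921859 < 2097152 = 2^21


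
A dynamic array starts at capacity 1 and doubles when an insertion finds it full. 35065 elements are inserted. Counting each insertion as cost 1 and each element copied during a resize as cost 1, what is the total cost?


n = 35065
Insertion costs: 35065
Resizes copy 1, 2, 4, ... up to the largest power of 2 that is <= n-1 = 35064, i.e. 32768.
Copy costs = 1 + 2 + 4 + 8 + 16 + 32 + 64 + 128 + 256 + 512 + 1024 + 2048 + 4096 + 8192 + 16384 + 32768 = 65535
Total = 35065 + 65535 = 100600


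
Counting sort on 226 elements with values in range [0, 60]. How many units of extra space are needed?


Output array size: 226 (to store sorted result)
Count array size: 61 (one slot per possible value, range 0 to 60)
Total extra space = 226 + 61 = 287


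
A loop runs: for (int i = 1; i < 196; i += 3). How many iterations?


Loop starts at i = 1, increments by 3, stops when i >= 196.
Number of iterations = ceil((196 - 1) / 3)
= ceil(195 / 3)
= 65


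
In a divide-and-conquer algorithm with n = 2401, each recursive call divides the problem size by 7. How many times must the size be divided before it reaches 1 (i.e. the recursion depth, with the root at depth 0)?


Number of divisions = log_7(2401)
Sizes: 2401 -> 343 -> 49 -> 7 -> 1 (4 divisions)
Recursion depth = 4


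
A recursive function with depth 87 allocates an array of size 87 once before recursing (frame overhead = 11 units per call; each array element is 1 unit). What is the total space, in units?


Array allocation: 87 units (allocated once)
Stack frames: 87 deep * 11 per frame = 957 units
Total = 87 + 957 = 1044


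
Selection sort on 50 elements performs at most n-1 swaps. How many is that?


Each of the 49 passes places one element in its final position.
Pass 1: swap minimum into position 0
Pass 2: swap minimum of remaining into position 1
...
Pass 49: last two elements, one swap
Maximum swaps = 50 - 1 = 49


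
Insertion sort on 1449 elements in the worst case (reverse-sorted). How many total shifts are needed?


In the worst case (reverse-sorted), each element shifts past all previous:
  Element 1: 1 shifts
  Element 2: 2 shifts
  Element 3: 3 shifts
  Element 4: 4 shifts
  Element 5: 5 shifts
  ...
  Element 1448: 1448 shifts
Total = 1 + 2 + ... + 1448
= 1449*(1449-1)/2 = 1049076


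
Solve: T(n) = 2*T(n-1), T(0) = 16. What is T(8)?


Unrolling:
T(8) = 2*T(7) = 2^2*T(6) = ... = 2^8*T(0)
= 2^8 * 16
= 256 * 16 = 4096


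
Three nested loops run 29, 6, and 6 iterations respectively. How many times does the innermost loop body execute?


Loop 1 (outermost): 29 iterations
Loop 2 (middle): 6 iterations per outer
Loop 3 (innermost): 6 iterations per middle
Total = 29 * 6 * 6 = 1044


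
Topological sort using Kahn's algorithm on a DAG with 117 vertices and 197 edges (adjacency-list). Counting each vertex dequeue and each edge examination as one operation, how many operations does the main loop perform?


Kahn's algorithm:
  1. Compute in-degrees: O(V + E)
  2. Process queue: each vertex dequeued once (O(V))
     each edge examined once (O(E))
Total = V + E = 117 + 197 = 314


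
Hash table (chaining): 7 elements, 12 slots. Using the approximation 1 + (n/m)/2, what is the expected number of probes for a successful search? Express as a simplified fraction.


Computing expected probes:
alpha = 7/12
= 1 + alpha/2
= 1 + 7/(2*12)
= (2*12 + 7) / (2*12)
= 31/24


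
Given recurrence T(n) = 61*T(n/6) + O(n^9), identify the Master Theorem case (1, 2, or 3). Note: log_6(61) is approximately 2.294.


Master Theorem parameters: a=61, b=6, c=9
log_b(a) = 2.294
Compare b^c with a: 6^9 = 10077696 > 61, so c > log_b(a).
Comparing c=9 vs log_b(a)=2.294:
9 > 2.294 => Case 3
Result: T(n) = O(n^9)
Master Theorem case = 3


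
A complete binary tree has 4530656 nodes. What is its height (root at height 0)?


In a complete binary tree, level k holds nodes 2^k .. 2^(k+1)-1 (1-indexed).
Height = floor(log2(n)) = floor(log2(4530656)) = 22
Check: 2^22 = 4194304 <= 4530656 < 8388608 = 2^23


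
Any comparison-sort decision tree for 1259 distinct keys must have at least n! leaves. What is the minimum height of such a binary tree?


A binary decision tree of height h has at most 2^h leaves and needs at least n! of them, so h >= ceil(log2(n!)).
1259! is far too large to multiply out, so use Stirling's series:
  ln(n!) ~ n ln n - n + (1/2) ln(2 pi n) + 1/(12n)  (error below 1/(360 n^3), negligible here)
  ln(1259) = 7.1380730
  n ln n = 1259 * 7.1380730 = 8986.8339
  (1/2) ln(2 pi * 1259) = (1/2) ln(7910.5303) = 4.4880
  1/(12*1259) = 0.0001
  ln(1259!) ~ 8986.8339 - 1259 + 4.4880 + 0.0001 = 7732.3220
Convert to base 2: log2(1259!) = 7732.3220 / ln 2 = 7732.3220 / 0.69314718 = 11155.3826
ceil(11155.3826) = 11156


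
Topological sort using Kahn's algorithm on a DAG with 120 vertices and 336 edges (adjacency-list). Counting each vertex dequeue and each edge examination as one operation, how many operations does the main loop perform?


Kahn's algorithm:
  1. Compute in-degrees: O(V + E)
  2. Process queue: each vertex dequeued once (O(V))
     each edge examined once (O(E))
Total = V + E = 120 + 336 = 456


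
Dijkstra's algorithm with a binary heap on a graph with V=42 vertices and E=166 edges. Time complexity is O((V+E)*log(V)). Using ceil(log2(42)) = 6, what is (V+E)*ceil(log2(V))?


Dijkstra with a binary heap: each vertex is extracted once, each edge may relax once.
Each heap operation costs O(log V).
V + E = 42 + 166 = 208
ceil(log2(42)) = 6 (since 2^5 = 32 < 42 <= 64 = 2^6)
Total heap work = (V+E) * ceil(log2(V)) = 208 * 6 = 1248


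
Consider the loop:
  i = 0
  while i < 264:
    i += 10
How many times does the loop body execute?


Starting at i = 0, each iteration adds 10.
Iterations until i >= 264:
  Iteration 1: i = 0 -> i = 10
  Iteration 2: i = 10 -> i = 20
  Iteration 3: i = 20 -> i = 30
  Iteration 4: i = 30 -> i = 40
  Iteration 5: i = 40 -> i = 50
  Iteration 6: i = 50 -> i = 60
  Iteration 7: i = 60 -> i = 70
  Iteration 8: i = 70 -> i = 80
  ... continuing ...
Total iterations = ceil(264/10) = 27


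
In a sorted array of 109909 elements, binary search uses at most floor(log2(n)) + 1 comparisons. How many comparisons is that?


Halving sequence: 109909 -> 54954 -> 27477 -> 13738 -> 6869 -> 3434 -> 1717 -> 858 -> 429 -> 214 -> 107 -> 53 -> 26 -> 13 -> 6 -> 3 -> 1
Number of halvings = 16
Max comparisons = 16 + 1 = 17


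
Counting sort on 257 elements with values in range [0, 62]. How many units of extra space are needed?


Output array size: 257 (to store sorted result)
Count array size: 63 (one slot per possible value, range 0 to 62)
Total extra space = 257 + 63 = 320


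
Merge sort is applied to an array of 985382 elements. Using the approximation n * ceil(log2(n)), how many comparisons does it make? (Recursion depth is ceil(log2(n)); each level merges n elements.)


Merge sort divides the array into halves recursively.
Number of levels = ceil(log2(985382)) = 20
At each level, approximately n = 985382 comparisons are needed for merging.
Total comparisons ~ n * ceil(log2(n)) = 985382 * 20 = 19707640


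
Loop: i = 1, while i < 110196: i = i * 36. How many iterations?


i multiplies by 36 each step:
i = 1 -> 36 -> 1296 -> 46656 -> 1679616 (stop)
Iterations = ceil(log_36(110196)) = 4


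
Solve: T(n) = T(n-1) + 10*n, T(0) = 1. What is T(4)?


Expanding the recurrence:
T(4) = T(3) + 10*4
       = T(2) + 10*3 + 10*4
       ...
       = T(0) + 10*(1 + 2 + ... + 4)
       = 1 + 10 * 4*5/2
       = 1 + 10 * 10
       = 1 + 100 = 101


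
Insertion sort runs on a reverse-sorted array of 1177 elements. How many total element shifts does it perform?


Sum of shifts = 1 + 2 + 3 + ... + 1176
= 1177 * 1176 / 2
= 1384152 / 2
= 692076


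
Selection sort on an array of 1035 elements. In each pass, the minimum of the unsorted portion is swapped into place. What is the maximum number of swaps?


Selection sort performs one swap per pass:
  Pass 1: find min in positions 0 to 1034, swap with position 0
  Pass 2: find min in positions 1 to 1034, swap with position 1
  Pass 3: find min in positions 2 to 1034, swap with position 2
  Pass 4: find min in positions 3 to 1034, swap with position 3
  Pass 5: find min in positions 4 to 1034, swap with position 4
  ... (1029 more passes)
Total passes (and swaps) = n - 1 = 1035 - 1 = 1034


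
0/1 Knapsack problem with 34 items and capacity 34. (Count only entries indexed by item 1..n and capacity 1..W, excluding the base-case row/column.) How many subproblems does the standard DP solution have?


The DP table is indexed by (item, capacity).
Rows: 34 items
Columns: 34 capacity values (1 to W)
Total subproblems = 34 * 34 = 1156


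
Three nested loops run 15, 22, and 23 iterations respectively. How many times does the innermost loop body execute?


Loop 1 (outermost): 15 iterations
Loop 2 (middle): 22 iterations per outer
Loop 3 (innermost): 23 iterations per middle
Total = 15 * 22 * 23 = 7590


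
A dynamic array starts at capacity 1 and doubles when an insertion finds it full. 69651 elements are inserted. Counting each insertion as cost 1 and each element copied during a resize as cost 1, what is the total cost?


n = 69651
Insertion costs: 69651
Resizes copy 1, 2, 4, ... up to the largest power of 2 that is <= n-1 = 69650, i.e. 65536.
Copy costs = 1 + 2 + 4 + 8 + 16 + 32 + 64 + 128 + 256 + 512 + 1024 + 2048 + 4096 + 8192 + 16384 + 32768 + 65536 = 131071
Total = 69651 + 131071 = 200722


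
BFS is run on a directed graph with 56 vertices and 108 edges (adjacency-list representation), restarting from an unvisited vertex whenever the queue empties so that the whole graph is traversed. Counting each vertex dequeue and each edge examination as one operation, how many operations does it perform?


A full BFS traversal dequeues each vertex exactly once and examines each directed edge exactly once.
V = 56 (vertex processing cost)
E = 108 (edge examination cost)
Total operations proportional to V + E = 56 + 108 = 164


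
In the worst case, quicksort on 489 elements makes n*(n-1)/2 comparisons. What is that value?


Sum of comparisons per partition:
488 + 487 + ... + 1 + 0
= 489 * (489 - 1) / 2
= 489 * 488 / 2
= 119316


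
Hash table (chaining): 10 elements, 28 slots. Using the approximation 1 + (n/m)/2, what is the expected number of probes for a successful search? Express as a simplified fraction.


Computing expected probes:
alpha = 10/28
= 1 + alpha/2
= 1 + 10/(2*28)
= (2*28 + 10) / (2*28)
= 66/56 = 33/28


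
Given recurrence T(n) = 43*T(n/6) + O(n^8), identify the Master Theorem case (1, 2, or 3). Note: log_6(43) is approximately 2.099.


Master Theorem parameters: a=43, b=6, c=8
log_b(a) = 2.099
Compare b^c with a: 6^8 = 1679616 > 43, so c > log_b(a).
Comparing c=8 vs log_b(a)=2.099:
8 > 2.099 => Case 3
Result: T(n) = O(n^8)
Master Theorem case = 3


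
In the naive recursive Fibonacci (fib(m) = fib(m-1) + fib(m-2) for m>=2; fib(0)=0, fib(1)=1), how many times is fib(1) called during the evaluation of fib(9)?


Let N(m) = number of times fib(m) is called while evaluating fib(9).
N(9) = 1 (the initial call).
N(8) = 1 (only fib(9) calls it).
For 1 <= m <= 7: fib(m) is called by fib(m+1) and fib(m+2), so
  N(m) = N(m+1) + N(m+2).
fib(0) is called only by fib(2), so N(0) = N(2).
Walk down from m=9:
  N(9)=1, N(8)=1, N(7)=2, N(6)=3, N(5)=5, N(4)=8, N(3)=13, N(2)=21, N(1)=34
N(1) = 34


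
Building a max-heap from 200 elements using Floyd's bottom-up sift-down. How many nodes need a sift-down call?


In a heap of 200 elements (0-indexed array):
  Last element index: 199
  Parent of last element: floor((199 - 1) / 2) = 99
  Internal nodes: indices 0 to 99
  Count = floor(200/2) = 100


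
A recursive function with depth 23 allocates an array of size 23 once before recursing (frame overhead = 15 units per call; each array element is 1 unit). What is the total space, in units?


Array allocation: 23 units (allocated once)
Stack frames: 23 deep * 15 per frame = 345 units
Total = 23 + 345 = 368


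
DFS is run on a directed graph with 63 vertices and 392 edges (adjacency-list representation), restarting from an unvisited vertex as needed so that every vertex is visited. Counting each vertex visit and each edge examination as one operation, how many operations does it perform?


A full DFS traversal processes each vertex exactly once (push/pop on stack).
Each directed edge is examined once.
V = 63, E = 392
V + E = 455


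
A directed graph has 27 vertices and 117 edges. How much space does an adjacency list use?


Adjacency list: one list head per vertex + one entry per edge
Vertex heads: 27
Edge entries: 117
Total = 27 + 117 = 144


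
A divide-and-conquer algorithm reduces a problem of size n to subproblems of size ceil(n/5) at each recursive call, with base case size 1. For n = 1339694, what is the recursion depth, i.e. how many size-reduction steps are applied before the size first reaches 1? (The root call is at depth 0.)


Each step divides the size by 5 (rounding up); after k steps the size is ceil(n/5^k), which equals 1 exactly when 5^k >= n.
So the depth is the smallest k with 5^k >= 1339694, i.e. ceil(log_5(1339694)).
5^8 = 390625 < 1339694 <= 1953125 = 5^9
Recursion depth = 9


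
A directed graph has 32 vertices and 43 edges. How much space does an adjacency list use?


Adjacency list: one list head per vertex + one entry per edge
Vertex heads: 32
Edge entries: 43
Total = 32 + 43 = 75


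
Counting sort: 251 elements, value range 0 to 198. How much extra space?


n = 251 (output array)
k = 199 (count array for 199 distinct values)
Extra space = 251 + 199 = 450


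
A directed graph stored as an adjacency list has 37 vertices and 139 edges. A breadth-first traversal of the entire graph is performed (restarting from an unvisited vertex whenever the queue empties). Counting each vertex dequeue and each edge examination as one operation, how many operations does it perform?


A full BFS traversal dequeues each vertex once and examines each edge once.
Vertex visits: 37
Edge visits: 139
V + E = 37 + 139 = 176


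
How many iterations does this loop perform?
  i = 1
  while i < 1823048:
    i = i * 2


The loop variable doubles each iteration:
i = 1 -> 2 -> 4 -> 8 -> 16 -> 32 -> 64 -> 128 -> 256 -> 512 -> 1024 -> 2048 -> 4096 -> 8192 -> 16384 -> 32768 -> 65536 -> 131072 -> 262144 -> 524288 -> 1048576 -> 2097152 (stop, 2097152 >= 1823048)
Number of doublings = ceil(log2(1823048)) = 21


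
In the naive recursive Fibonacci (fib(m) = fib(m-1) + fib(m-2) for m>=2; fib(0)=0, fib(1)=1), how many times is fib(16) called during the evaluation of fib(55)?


Let N(m) = number of times fib(m) is called while evaluating fib(55).
N(55) = 1 (the initial call).
N(54) = 1 (only fib(55) calls it).
For 1 <= m <= 53: fib(m) is called by fib(m+1) and fib(m+2), so
  N(m) = N(m+1) + N(m+2).
fib(0) is called only by fib(2), so N(0) = N(2).
Walk down from m=55:
  N(55)=1, N(54)=1, N(53)=2, N(52)=3, N(51)=5, N(50)=8, N(49)=13, N(48)=21, N(47)=34, N(46)=55, N(45)=89, N(44)=144, N(43)=233, N(42)=377, N(41)=610, N(40)=987, N(39)=1597, N(38)=2584, N(37)=4181, N(36)=6765, N(35)=10946, N(34)=17711, N(33)=28657, N(32)=46368, N(31)=75025, N(30)=121393, N(29)=196418, N(28)=317811, N(27)=514229, N(26)=832040, N(25)=1346269, N(24)=2178309, N(23)=3524578, N(22)=5702887, N(21)=9227465, N(20)=14930352, N(19)=24157817, N(18)=39088169, N(17)=63245986, N(16)=102334155
N(16) = 102334155


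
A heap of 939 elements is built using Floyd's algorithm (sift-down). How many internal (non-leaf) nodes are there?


Leaf nodes occupy roughly half the array.
Sift-down is called for each internal node, starting from the last one.
Internal nodes = floor(n/2) = floor(939/2) = 469


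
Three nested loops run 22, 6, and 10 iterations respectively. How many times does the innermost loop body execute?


Loop 1 (outermost): 22 iterations
Loop 2 (middle): 6 iterations per outer
Loop 3 (innermost): 10 iterations per middle
Total = 22 * 6 * 10 = 1320


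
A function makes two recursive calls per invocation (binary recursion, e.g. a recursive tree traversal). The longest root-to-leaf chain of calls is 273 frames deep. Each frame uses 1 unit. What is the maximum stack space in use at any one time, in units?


Binary recursion: the two calls run one after the other, so only one root-to-leaf chain of frames is on the stack at a time.
Maximum depth (longest chain) = 273 frames
Each frame = 1 unit
Max stack space = 273 * 1 = 273


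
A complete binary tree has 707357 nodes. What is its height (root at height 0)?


In a complete binary tree, level k holds nodes 2^k .. 2^(k+1)-1 (1-indexed).
Height = floor(log2(n)) = floor(log2(707357)) = 19
Check: 2^19 = 524288 <= 707357 < 1048576 = 2^20


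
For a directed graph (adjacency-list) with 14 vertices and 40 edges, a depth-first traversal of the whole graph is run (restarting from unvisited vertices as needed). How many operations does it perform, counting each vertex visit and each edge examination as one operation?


A full DFS traversal visits each vertex once and examines each edge once.
V = 14
E = 40
Sum = 14 + 40 = 54


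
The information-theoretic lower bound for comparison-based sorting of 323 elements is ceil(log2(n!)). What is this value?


A binary decision tree of height h has at most 2^h leaves and needs at least n! of them, so h >= ceil(log2(n!)).
323! is far too large to multiply out, so use Stirling's series:
  ln(n!) ~ n ln n - n + (1/2) ln(2 pi n) + 1/(12n)  (error below 1/(360 n^3), negligible here)
  ln(323) = 5.7776523
  n ln n = 323 * 5.7776523 = 1866.1817
  (1/2) ln(2 pi * 323) = (1/2) ln(2029.4689) = 3.8078
  1/(12*323) = 0.0003
  ln(323!) ~ 1866.1817 - 323 + 3.8078 + 0.0003 = 1546.9898
Convert to base 2: log2(323!) = 1546.9898 / ln 2 = 1546.9898 / 0.69314718 = 2231.8345
ceil(2231.8345) = 2232


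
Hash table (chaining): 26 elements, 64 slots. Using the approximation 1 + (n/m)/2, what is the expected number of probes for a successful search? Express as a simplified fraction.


Computing expected probes:
alpha = 26/64
= 1 + alpha/2
= 1 + 26/(2*64)
= (2*64 + 26) / (2*64)
= 154/128 = 77/64


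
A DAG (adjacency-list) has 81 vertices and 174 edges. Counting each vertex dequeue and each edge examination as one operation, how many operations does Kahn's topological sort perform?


V = 81 (vertex processing)
E = 174 (edge processing)
V + E = 81 + 174 = 255


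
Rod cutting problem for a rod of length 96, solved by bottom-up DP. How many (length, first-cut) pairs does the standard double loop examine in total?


For each subproblem length i = 1..96, the inner loop considers i possible first cuts.
Total = 1 + 2 + ... + 96
= 96*(96+1)/2
= 96*97/2 = 4656


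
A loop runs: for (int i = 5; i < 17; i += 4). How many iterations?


Loop starts at i = 5, increments by 4, stops when i >= 17.
Number of iterations = ceil((17 - 5) / 4)
= ceil(12 / 4)
= 3


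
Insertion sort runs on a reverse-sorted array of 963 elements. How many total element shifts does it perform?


Sum of shifts = 1 + 2 + 3 + ... + 962
= 963 * 962 / 2
= 926406 / 2
= 463203


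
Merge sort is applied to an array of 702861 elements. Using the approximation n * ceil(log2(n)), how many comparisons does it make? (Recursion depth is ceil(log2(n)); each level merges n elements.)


Merge sort divides the array into halves recursively.
Number of levels = ceil(log2(702861)) = 20
At each level, approximately n = 702861 comparisons are needed for merging.
Total comparisons ~ n * ceil(log2(n)) = 702861 * 20 = 14057220


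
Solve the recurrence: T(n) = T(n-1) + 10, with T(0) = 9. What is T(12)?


Unrolling the recurrence:
T(12) = T(11) + 10
       = T(10) + 10 + 10
       = T(9) + 10*3
       ...
       = T(0) + 10*12
       = 9 + 120 = 129


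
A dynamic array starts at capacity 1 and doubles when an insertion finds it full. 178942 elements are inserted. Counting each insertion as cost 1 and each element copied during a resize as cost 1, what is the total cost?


n = 178942
Insertion costs: 178942
Resizes copy 1, 2, 4, ... up to the largest power of 2 that is <= n-1 = 178941, i.e. 131072.
Copy costs = 1 + 2 + 4 + 8 + 16 + 32 + 64 + 128 + 256 + 512 + 1024 + 2048 + 4096 + 8192 + 16384 + 32768 + 65536 + 131072 = 262143
Total = 178942 + 262143 = 441085


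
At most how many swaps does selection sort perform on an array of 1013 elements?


Each of the 1012 passes places one element in its final position.
Pass 1: swap minimum into position 0
Pass 2: swap minimum of remaining into position 1
...
Pass 1012: last two elements, one swap
Maximum swaps = 1013 - 1 = 1012


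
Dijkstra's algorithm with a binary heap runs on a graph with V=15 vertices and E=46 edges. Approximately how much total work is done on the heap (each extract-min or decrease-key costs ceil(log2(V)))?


Dijkstra with a binary heap: each vertex is extracted once, each edge may relax once.
Each heap operation costs O(log V).
V + E = 15 + 46 = 61
ceil(log2(15)) = 4 (since 2^3 = 8 < 15 <= 16 = 2^4)
Total heap work = (V+E) * ceil(log2(V)) = 61 * 4 = 244


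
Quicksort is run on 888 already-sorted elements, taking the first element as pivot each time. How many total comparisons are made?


Sum of comparisons per partition:
887 + 886 + ... + 1 + 0
= 888 * (888 - 1) / 2
= 888 * 887 / 2
= 393828


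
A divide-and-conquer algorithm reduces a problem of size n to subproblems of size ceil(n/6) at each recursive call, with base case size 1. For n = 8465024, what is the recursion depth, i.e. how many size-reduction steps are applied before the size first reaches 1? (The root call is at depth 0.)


Each step divides the size by 6 (rounding up); after k steps the size is ceil(n/6^k), which equals 1 exactly when 6^k >= n.
So the depth is the smallest k with 6^k >= 8465024, i.e. ceil(log_6(8465024)).
6^8 = 1679616 < 8465024 <= 10077696 = 6^9
Recursion depth = 9


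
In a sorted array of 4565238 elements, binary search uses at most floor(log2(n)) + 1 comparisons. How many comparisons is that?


Halving sequence: 4565238 -> 2282619 -> 1141309 -> 570654 -> 285327 -> 142663 -> 71331 -> 35665 -> 17832 -> 8916 -> 4458 -> 2229 -> 1114 -> 557 -> 278 -> 139 -> 69 -> 34 -> 17 -> 8 -> 4 -> 2 -> 1
Number of halvings = 22
Max comparisons = 22 + 1 = 23


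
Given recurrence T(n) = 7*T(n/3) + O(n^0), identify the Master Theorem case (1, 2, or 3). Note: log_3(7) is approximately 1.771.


Master Theorem parameters: a=7, b=3, c=0
log_b(a) = 1.771
Compare b^c with a: 3^0 = 1 < 7, so c < log_b(a).
Comparing c=0 vs log_b(a)=1.771:
0 < 1.771 => Case 1
Result: T(n) = O(n^(log_3 7)) ~ O(n^1.771)
Master Theorem case = 1


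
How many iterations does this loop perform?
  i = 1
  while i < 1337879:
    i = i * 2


The loop variable doubles each iteration:
i = 1 -> 2 -> 4 -> 8 -> 16 -> 32 -> 64 -> 128 -> 256 -> 512 -> 1024 -> 2048 -> 4096 -> 8192 -> 16384 -> 32768 -> 65536 -> 131072 -> 262144 -> 524288 -> 1048576 -> 2097152 (stop, 2097152 >= 1337879)
Number of doublings = ceil(log2(1337879)) = 21


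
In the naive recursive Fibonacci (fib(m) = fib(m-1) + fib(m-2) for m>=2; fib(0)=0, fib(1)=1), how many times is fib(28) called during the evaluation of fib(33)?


Let N(m) = number of times fib(m) is called while evaluating fib(33).
N(33) = 1 (the initial call).
N(32) = 1 (only fib(33) calls it).
For 1 <= m <= 31: fib(m) is called by fib(m+1) and fib(m+2), so
  N(m) = N(m+1) + N(m+2).
fib(0) is called only by fib(2), so N(0) = N(2).
Walk down from m=33:
  N(33)=1, N(32)=1, N(31)=2, N(30)=3, N(29)=5, N(28)=8
N(28) = 8


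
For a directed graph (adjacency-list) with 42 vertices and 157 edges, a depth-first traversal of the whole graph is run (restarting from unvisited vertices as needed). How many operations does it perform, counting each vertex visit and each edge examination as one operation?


A full DFS traversal visits each vertex once and examines each edge once.
V = 42
E = 157
Sum = 42 + 157 = 199


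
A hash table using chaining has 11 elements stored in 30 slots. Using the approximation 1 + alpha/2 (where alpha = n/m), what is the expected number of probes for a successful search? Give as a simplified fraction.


Load factor alpha = n/m = 11/30
Expected probes = 1 + alpha/2 = 1 + 11/(2*30)
= 1 + 11/60
= 60/60 + 11/60
= 71/60


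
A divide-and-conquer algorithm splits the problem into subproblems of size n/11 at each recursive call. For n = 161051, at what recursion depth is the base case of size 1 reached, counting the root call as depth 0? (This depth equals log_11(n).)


At each depth, the problem size is divided by 11:
  Depth 0: problem size = 161051
  Depth 1: problem size = 14641
  Depth 2: problem size = 1331
  Depth 3: problem size = 121
  Depth 4: problem size = 11
  Depth 5: problem size = 1 (base case)
The base case is reached at depth log_11(161051) = 5 (the tree has 6 levels counting depth 0, but the depth asked for is 5).
Recursion depth = 5


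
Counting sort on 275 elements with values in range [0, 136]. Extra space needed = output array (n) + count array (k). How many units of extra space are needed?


Output array size: 275 (to store sorted result)
Count array size: 137 (one slot per possible value, range 0 to 136)
Total extra space = 275 + 137 = 412


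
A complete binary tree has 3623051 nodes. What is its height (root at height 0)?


In a complete binary tree, level k holds nodes 2^k .. 2^(k+1)-1 (1-indexed).
Height = floor(log2(n)) = floor(log2(3623051)) = 21
Check: 2^21 = 2097152 <= 3623051 < 4194304 = 2^22


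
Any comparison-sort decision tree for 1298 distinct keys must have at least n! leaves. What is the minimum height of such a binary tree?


A binary decision tree of height h has at most 2^h leaves and needs at least n! of them, so h >= ceil(log2(n!)).
1298! is far too large to multiply out, so use Stirling's series:
  ln(n!) ~ n ln n - n + (1/2) ln(2 pi n) + 1/(12n)  (error below 1/(360 n^3), negligible here)
  ln(1298) = 7.1685799
  n ln n = 1298 * 7.1685799 = 9304.8167
  (1/2) ln(2 pi * 1298) = (1/2) ln(8155.5745) = 4.5032
  1/(12*1298) = 0.0001
  ln(1298!) ~ 9304.8167 - 1298 + 4.5032 + 0.0001 = 8011.3200
Convert to base 2: log2(1298!) = 8011.3200 / ln 2 = 8011.3200 / 0.69314718 = 11557.8916
ceil(11557.8916) = 11558


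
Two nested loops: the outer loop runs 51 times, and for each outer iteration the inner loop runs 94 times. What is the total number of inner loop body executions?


Outer loop: 51 iterations
Inner loop: 94 iterations per outer iteration
Total = 51 * 94 = 4794


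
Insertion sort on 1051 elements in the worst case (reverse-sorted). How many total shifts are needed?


In the worst case (reverse-sorted), each element shifts past all previous:
  Element 1: 1 shifts
  Element 2: 2 shifts
  Element 3: 3 shifts
  Element 4: 4 shifts
  Element 5: 5 shifts
  ...
  Element 1050: 1050 shifts
Total = 1 + 2 + ... + 1050
= 1051*(1051-1)/2 = 551775


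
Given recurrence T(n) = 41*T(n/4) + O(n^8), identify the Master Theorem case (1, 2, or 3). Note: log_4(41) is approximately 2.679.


Master Theorem parameters: a=41, b=4, c=8
log_b(a) = 2.679
Compare b^c with a: 4^8 = 65536 > 41, so c > log_b(a).
Comparing c=8 vs log_b(a)=2.679:
8 > 2.679 => Case 3
Result: T(n) = O(n^8)
Master Theorem case = 3


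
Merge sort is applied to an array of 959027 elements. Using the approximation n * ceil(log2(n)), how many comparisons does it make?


Merge sort divides the array into halves recursively.
Number of levels = ceil(log2(959027)) = 20
At each level, approximately n = 959027 comparisons are needed for merging.
Total comparisons ~ n * ceil(log2(n)) = 959027 * 20 = 19180540


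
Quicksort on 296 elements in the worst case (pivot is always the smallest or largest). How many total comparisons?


In the worst case, each partition step picks the worst pivot:
  Partition 1: 295 comparisons (n-1 elements to compare)
  Partition 2: 294 comparisons
  Partition 3: 293 comparisons
  Partition 4: 292 comparisons
  Partition 5: 291 comparisons
  ...
  Last partition: 0 comparisons
Total = (n-1) + (n-2) + ... + 1 + 0 = n*(n-1)/2
= 296*295/2 = 43660


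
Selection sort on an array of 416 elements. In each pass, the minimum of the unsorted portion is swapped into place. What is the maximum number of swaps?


Selection sort performs one swap per pass:
  Pass 1: find min in positions 0 to 415, swap with position 0
  Pass 2: find min in positions 1 to 415, swap with position 1
  Pass 3: find min in positions 2 to 415, swap with position 2
  Pass 4: find min in positions 3 to 415, swap with position 3
  Pass 5: find min in positions 4 to 415, swap with position 4
  ... (410 more passes)
Total passes (and swaps) = n - 1 = 416 - 1 = 415


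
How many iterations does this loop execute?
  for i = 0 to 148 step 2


The loop variable i takes values starting at 0 and increments by 2 each iteration.
Sequence: i = 0, 2, 4, 6, 8, 10, 12, 14, 16, ...
The upper bound 148 is inclusive, so the count is floor((last - first) / step) + 1:
floor((148 - 0) / 2) + 1 = floor(148/2) + 1 = 74 + 1 = 75


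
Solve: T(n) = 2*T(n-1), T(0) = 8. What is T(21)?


Unrolling:
T(21) = 2*T(20) = 2^2*T(19) = ... = 2^21*T(0)
= 2^21 * 8
= 2097152 * 8 = 16777216


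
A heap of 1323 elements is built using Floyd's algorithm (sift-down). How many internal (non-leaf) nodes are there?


Leaf nodes occupy roughly half the array.
Sift-down is called for each internal node, starting from the last one.
Internal nodes = floor(n/2) = floor(1323/2) = 661


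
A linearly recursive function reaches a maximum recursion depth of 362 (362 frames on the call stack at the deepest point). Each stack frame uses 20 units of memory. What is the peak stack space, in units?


Maximum recursion depth = 362 frames
Memory per frame = 20 units
Total stack space = depth * frame_size
= 362 * 20 = 7240


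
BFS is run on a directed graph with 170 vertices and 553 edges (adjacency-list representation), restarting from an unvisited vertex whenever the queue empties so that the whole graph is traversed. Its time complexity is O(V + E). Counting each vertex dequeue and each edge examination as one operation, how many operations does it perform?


A full BFS traversal dequeues each vertex exactly once and examines each directed edge exactly once.
V = 170 (vertex processing cost)
E = 553 (edge examination cost)
Total operations proportional to V + E = 170 + 553 = 723


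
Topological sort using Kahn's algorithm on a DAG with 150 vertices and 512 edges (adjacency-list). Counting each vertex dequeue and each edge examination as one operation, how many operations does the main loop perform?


Kahn's algorithm:
  1. Compute in-degrees: O(V + E)
  2. Process queue: each vertex dequeued once (O(V))
     each edge examined once (O(E))
Total = V + E = 150 + 512 = 662


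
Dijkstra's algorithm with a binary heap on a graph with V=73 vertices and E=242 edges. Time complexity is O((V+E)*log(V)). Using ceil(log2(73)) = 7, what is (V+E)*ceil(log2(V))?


Dijkstra with a binary heap: each vertex is extracted once, each edge may relax once.
Each heap operation costs O(log V).
V + E = 73 + 242 = 315
ceil(log2(73)) = 7 (since 2^6 = 64 < 73 <= 128 = 2^7)
Total heap work = (V+E) * ceil(log2(V)) = 315 * 7 = 2205


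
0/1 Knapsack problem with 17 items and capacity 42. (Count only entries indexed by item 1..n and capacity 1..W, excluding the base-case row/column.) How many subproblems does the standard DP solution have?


The DP table is indexed by (item, capacity).
Rows: 17 items
Columns: 42 capacity values (1 to W)
Total subproblems = 17 * 42 = 714


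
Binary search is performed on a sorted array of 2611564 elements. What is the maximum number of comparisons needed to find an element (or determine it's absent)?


Binary search halves the search space each comparison:
  Step 1: search space = 2611564 -> 1305782
  Step 2: search space = 1305782 -> 652891
  Step 3: search space = 652891 -> 326445
  Step 4: search space = 326445 -> 163222
  Step 5: search space = 163222 -> 81611
  Step 6: search space = 81611 -> 40805
  Step 7: search space = 40805 -> 20402
  Step 8: search space = 20402 -> 10201
  Step 9: search space = 10201 -> 5100
  Step 10: search space = 5100 -> 2550
  Step 11: search space = 2550 -> 1275
  Step 12: search space = 1275 -> 637
  Step 13: search space = 637 -> 318
  Step 14: search space = 318 -> 159
  Step 15: search space = 159 -> 79
  Step 16: search space = 79 -> 39
  Step 17: search space = 39 -> 19
  Step 18: search space = 19 -> 9
  Step 19: search space = 9 -> 4
  Step 20: search space = 4 -> 2
  Step 21: search space = 2 -> 1
  Step 22: search space = 1 (final check)
Maximum comparisons = floor(log2(2611564)) + 1 = 21 + 1 = 22


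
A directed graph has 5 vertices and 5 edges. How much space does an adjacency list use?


Adjacency list: one list head per vertex + one entry per edge
Vertex heads: 5
Edge entries: 5
Total = 5 + 5 = 10


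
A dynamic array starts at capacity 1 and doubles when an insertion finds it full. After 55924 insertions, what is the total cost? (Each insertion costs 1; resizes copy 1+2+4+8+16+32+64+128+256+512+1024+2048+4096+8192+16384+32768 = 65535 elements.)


Insertion cost: 55924 (one per element)
Resizes occur just before inserting elements 2, 3, 5, 9, ...
Elements copied at each resize: 1 + 2 + 4 + 8 + 16 + 32 + 64 + 128 + 256 + 512 + 1024 + 2048 + 4096 + 8192 + 16384 + 32768
Sum of copies = 65535 (geometric series: 2^k - 1)
Total = 55924 + 65535 = 121459


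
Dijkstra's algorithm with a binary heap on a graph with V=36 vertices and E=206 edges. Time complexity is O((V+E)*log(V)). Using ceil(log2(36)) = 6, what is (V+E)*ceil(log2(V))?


Dijkstra with a binary heap: each vertex is extracted once, each edge may relax once.
Each heap operation costs O(log V).
V + E = 36 + 206 = 242
ceil(log2(36)) = 6 (since 2^5 = 32 < 36 <= 64 = 2^6)
Total heap work = (V+E) * ceil(log2(V)) = 242 * 6 = 1452


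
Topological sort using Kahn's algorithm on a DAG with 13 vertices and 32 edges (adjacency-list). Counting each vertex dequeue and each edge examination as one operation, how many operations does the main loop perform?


Kahn's algorithm:
  1. Compute in-degrees: O(V + E)
  2. Process queue: each vertex dequeued once (O(V))
     each edge examined once (O(E))
Total = V + E = 13 + 32 = 45


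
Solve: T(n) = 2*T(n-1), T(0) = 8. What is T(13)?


Unrolling:
T(13) = 2*T(12) = 2^2*T(11) = ... = 2^13*T(0)
= 2^13 * 8
= 8192 * 8 = 65536


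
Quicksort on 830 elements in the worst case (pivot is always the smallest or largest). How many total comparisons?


In the worst case, each partition step picks the worst pivot:
  Partition 1: 829 comparisons (n-1 elements to compare)
  Partition 2: 828 comparisons
  Partition 3: 827 comparisons
  Partition 4: 826 comparisons
  Partition 5: 825 comparisons
  ...
  Last partition: 0 comparisons
Total = (n-1) + (n-2) + ... + 1 + 0 = n*(n-1)/2
= 830*829/2 = 344035


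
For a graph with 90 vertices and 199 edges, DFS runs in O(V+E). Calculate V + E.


A full DFS traversal visits each vertex once and examines each edge once.
V = 90
E = 199
Sum = 90 + 199 = 289


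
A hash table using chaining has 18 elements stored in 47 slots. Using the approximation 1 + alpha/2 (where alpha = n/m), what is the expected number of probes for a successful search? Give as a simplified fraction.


Load factor alpha = n/m = 18/47
Expected probes = 1 + alpha/2 = 1 + 18/(2*47)
= 1 + 18/94
= 94/94 + 18/94
= 112/94
Simplify: 56/47
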